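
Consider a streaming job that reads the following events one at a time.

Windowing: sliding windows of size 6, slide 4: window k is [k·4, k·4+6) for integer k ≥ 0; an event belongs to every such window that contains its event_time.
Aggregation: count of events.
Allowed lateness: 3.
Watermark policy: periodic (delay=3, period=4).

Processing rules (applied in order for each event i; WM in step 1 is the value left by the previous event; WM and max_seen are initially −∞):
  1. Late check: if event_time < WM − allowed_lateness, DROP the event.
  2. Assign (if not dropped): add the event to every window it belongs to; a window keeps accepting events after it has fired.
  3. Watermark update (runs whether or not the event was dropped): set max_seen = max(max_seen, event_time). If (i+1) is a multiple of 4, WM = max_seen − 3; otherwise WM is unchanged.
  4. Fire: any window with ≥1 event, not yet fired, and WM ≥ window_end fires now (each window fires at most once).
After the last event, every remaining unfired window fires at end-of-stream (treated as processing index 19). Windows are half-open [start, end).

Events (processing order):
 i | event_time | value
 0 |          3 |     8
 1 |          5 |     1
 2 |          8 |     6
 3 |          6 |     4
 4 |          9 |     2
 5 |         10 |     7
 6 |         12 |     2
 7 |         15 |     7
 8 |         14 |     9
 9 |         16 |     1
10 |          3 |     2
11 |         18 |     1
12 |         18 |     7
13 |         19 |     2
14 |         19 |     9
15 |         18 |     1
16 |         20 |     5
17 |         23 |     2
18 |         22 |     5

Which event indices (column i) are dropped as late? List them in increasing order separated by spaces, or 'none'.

10

i=0 t=3 v=8: → [0,6); WM=−∞
i=1 t=5 v=1: → [4,10),[0,6); WM=−∞
i=2 t=8 v=6: → [8,14),[4,10); WM=−∞
i=3 t=6 v=4: → [4,10); WM=5
i=4 t=9 v=2: → [8,14),[4,10); WM=5
i=5 t=10 v=7: → [8,14); WM=5
i=6 t=12 v=2: → [12,18),[8,14); WM=5
i=7 t=15 v=7: → [12,18); WM=12; [0,6) fires=2 [4,10) fires=4
i=8 t=14 v=9: → [12,18); WM=12
i=9 t=16 v=1: → [16,22),[12,18); WM=12
i=10 t=3 v=2: DROP (t<12-3); WM=12
i=11 t=18 v=1: → [16,22); WM=15; [8,14) fires=4
i=12 t=18 v=7: → [16,22); WM=15
i=13 t=19 v=2: → [16,22); WM=15
i=14 t=19 v=9: → [16,22); WM=15
i=15 t=18 v=1: → [16,22); WM=16
i=16 t=20 v=5: → [20,26),[16,22); WM=16
i=17 t=23 v=2: → [20,26); WM=16
i=18 t=22 v=5: → [20,26); WM=16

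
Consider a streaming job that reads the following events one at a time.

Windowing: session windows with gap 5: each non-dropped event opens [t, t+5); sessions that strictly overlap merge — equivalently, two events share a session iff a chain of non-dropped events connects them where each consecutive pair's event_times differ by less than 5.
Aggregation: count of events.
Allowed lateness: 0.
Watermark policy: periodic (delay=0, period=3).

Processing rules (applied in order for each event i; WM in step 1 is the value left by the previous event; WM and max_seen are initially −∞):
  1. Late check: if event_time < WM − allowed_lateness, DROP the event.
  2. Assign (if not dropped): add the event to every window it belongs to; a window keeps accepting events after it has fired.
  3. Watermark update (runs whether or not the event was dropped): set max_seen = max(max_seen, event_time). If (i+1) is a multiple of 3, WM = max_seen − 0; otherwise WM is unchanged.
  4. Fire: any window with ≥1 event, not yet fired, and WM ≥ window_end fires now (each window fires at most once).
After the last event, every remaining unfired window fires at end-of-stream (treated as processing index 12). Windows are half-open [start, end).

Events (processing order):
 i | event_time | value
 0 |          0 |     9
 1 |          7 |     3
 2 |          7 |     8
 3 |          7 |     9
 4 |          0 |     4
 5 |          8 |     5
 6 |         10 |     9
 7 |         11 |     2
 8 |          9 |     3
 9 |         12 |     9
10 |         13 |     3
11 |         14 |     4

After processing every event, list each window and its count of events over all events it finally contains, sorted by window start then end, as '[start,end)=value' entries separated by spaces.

[0,5)=1 [7,19)=10

i=0 t=0 v=9: → [0,5); WM=−∞
i=1 t=7 v=3: → [7,12); WM=−∞
i=2 t=7 v=8: → [7,12); WM=7
i=3 t=7 v=9: → [7,12); WM=7
i=4 t=0 v=4: DROP (t<7-0); WM=7
i=5 t=8 v=5: → [7,13); WM=8
i=6 t=10 v=9: → [7,15); WM=8
i=7 t=11 v=2: → [7,16); WM=8
i=8 t=9 v=3: → [7,16); WM=11
i=9 t=12 v=9: → [7,17); WM=11
i=10 t=13 v=3: → [7,18); WM=11
i=11 t=14 v=4: → [7,19); WM=14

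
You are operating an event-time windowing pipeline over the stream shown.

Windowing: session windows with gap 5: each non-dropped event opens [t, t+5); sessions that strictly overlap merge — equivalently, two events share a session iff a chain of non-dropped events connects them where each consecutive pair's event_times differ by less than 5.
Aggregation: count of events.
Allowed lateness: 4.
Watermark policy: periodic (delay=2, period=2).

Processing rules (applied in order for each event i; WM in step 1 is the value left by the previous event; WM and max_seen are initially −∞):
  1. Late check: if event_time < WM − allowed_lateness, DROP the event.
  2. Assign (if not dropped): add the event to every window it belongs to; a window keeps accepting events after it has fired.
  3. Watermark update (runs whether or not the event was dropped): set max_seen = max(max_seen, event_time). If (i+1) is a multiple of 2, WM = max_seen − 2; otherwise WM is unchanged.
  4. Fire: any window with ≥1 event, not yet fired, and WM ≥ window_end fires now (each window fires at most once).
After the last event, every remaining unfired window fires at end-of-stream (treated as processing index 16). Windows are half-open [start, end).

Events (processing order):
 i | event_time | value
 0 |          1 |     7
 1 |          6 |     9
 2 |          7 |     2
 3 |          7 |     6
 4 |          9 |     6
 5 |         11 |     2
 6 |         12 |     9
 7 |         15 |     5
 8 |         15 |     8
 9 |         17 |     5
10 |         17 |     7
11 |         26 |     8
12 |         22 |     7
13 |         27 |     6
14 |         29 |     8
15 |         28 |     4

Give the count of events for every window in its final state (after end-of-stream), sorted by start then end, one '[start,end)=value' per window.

i=0 t=1 v=7: → [1,6); WM=−∞
i=1 t=6 v=9: → [6,11); WM=4
i=2 t=7 v=2: → [6,12); WM=4
i=3 t=7 v=6: → [6,12); WM=5
i=4 t=9 v=6: → [6,14); WM=5
i=5 t=11 v=2: → [6,16); WM=9
i=6 t=12 v=9: → [6,17); WM=9
i=7 t=15 v=5: → [6,20); WM=13
i=8 t=15 v=8: → [6,20); WM=13
i=9 t=17 v=5: → [6,22); WM=15
i=10 t=17 v=7: → [6,22); WM=15
i=11 t=26 v=8: → [26,31); WM=24
i=12 t=22 v=7: → [22,31); WM=24
i=13 t=27 v=6: → [22,32); WM=25
i=14 t=29 v=8: → [22,34); WM=25
i=15 t=28 v=4: → [22,34); WM=27

[1,6)=1 [6,22)=10 [22,34)=5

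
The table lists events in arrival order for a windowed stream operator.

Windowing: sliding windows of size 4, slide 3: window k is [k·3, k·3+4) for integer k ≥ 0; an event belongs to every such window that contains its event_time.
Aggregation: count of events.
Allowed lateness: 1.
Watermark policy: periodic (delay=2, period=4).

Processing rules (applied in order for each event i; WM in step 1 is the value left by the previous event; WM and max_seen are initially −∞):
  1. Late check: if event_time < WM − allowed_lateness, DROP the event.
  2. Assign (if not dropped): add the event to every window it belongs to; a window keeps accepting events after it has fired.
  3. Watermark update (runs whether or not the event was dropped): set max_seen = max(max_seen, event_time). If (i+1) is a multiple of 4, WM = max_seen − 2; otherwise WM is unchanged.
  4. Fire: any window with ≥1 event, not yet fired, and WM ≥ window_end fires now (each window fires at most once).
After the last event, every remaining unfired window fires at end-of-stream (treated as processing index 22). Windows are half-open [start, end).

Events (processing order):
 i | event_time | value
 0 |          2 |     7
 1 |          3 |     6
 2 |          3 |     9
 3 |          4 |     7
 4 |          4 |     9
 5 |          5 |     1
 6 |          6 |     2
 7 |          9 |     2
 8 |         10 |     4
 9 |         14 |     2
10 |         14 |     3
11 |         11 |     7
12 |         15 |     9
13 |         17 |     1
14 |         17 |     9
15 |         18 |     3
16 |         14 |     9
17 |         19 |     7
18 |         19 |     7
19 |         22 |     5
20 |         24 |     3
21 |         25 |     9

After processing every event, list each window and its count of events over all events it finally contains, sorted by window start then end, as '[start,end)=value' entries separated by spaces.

[0,4)=3 [3,7)=6 [6,10)=2 [9,13)=3 [12,16)=3 [15,19)=4 [18,22)=3 [21,25)=2 [24,28)=2

i=0 t=2 v=7: → [0,4); WM=−∞
i=1 t=3 v=6: → [3,7),[0,4); WM=−∞
i=2 t=3 v=9: → [3,7),[0,4); WM=−∞
i=3 t=4 v=7: → [3,7); WM=2
i=4 t=4 v=9: → [3,7); WM=2
i=5 t=5 v=1: → [3,7); WM=2
i=6 t=6 v=2: → [6,10),[3,7); WM=2
i=7 t=9 v=2: → [9,13),[6,10); WM=7; [0,4) fires=3 [3,7) fires=6
i=8 t=10 v=4: → [9,13); WM=7
i=9 t=14 v=2: → [12,16); WM=7
i=10 t=14 v=3: → [12,16); WM=7
i=11 t=11 v=7: → [9,13); WM=12; [6,10) fires=2
i=12 t=15 v=9: → [15,19),[12,16); WM=12
i=13 t=17 v=1: → [15,19); WM=12
i=14 t=17 v=9: → [15,19); WM=12
i=15 t=18 v=3: → [18,22),[15,19); WM=16; [9,13) fires=3 [12,16) fires=3
i=16 t=14 v=9: DROP (t<16-1); WM=16
i=17 t=19 v=7: → [18,22); WM=16
i=18 t=19 v=7: → [18,22); WM=16
i=19 t=22 v=5: → [21,25); WM=20; [15,19) fires=4
i=20 t=24 v=3: → [24,28),[21,25); WM=20
i=21 t=25 v=9: → [24,28); WM=20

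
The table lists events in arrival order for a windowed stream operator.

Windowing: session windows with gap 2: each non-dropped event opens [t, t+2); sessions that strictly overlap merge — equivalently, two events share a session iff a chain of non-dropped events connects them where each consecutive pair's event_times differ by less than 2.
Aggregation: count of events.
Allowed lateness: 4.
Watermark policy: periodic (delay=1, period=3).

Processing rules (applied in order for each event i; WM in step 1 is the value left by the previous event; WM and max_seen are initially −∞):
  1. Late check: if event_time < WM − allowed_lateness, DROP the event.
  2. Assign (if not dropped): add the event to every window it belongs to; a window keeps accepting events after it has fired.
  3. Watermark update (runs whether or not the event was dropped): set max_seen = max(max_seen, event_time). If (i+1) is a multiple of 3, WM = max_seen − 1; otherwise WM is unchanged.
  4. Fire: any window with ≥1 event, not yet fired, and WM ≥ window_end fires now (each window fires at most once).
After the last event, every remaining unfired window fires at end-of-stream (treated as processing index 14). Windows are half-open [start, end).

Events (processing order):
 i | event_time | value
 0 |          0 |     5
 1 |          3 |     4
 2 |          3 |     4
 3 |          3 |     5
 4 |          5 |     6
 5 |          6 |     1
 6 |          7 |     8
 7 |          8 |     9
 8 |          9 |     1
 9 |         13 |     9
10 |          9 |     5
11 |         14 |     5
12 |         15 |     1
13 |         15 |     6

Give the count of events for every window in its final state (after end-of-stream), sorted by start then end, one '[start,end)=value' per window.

i=0 t=0 v=5: → [0,2); WM=−∞
i=1 t=3 v=4: → [3,5); WM=−∞
i=2 t=3 v=4: → [3,5); WM=2
i=3 t=3 v=5: → [3,5); WM=2
i=4 t=5 v=6: → [5,7); WM=2
i=5 t=6 v=1: → [5,8); WM=5
i=6 t=7 v=8: → [5,9); WM=5
i=7 t=8 v=9: → [5,10); WM=5
i=8 t=9 v=1: → [5,11); WM=8
i=9 t=13 v=9: → [13,15); WM=8
i=10 t=9 v=5: → [5,11); WM=8
i=11 t=14 v=5: → [13,16); WM=13
i=12 t=15 v=1: → [13,17); WM=13
i=13 t=15 v=6: → [13,17); WM=13

[0,2)=1 [3,5)=3 [5,11)=6 [13,17)=4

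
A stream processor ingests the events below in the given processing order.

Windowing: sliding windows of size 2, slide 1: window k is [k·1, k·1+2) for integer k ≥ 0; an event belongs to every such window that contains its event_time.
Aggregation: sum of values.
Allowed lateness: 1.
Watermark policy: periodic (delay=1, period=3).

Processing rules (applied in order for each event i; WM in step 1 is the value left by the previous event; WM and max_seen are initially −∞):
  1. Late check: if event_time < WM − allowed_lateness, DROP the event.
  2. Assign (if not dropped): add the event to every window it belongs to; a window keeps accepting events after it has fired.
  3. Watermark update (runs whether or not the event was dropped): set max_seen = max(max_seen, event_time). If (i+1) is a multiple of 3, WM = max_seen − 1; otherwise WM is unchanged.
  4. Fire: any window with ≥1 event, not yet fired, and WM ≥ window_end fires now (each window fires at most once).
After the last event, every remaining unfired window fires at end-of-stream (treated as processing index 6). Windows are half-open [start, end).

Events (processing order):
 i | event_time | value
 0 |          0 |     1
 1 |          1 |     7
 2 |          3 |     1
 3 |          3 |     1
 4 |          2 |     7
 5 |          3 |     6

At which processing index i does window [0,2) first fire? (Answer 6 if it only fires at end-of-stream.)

i=0 t=0 v=1: → [0,2); WM=−∞
i=1 t=1 v=7: → [1,3),[0,2); WM=−∞
i=2 t=3 v=1: → [3,5),[2,4); WM=2; [0,2) fires=8
i=3 t=3 v=1: → [3,5),[2,4); WM=2
i=4 t=2 v=7: → [2,4),[1,3); WM=2
i=5 t=3 v=6: → [3,5),[2,4); WM=2

2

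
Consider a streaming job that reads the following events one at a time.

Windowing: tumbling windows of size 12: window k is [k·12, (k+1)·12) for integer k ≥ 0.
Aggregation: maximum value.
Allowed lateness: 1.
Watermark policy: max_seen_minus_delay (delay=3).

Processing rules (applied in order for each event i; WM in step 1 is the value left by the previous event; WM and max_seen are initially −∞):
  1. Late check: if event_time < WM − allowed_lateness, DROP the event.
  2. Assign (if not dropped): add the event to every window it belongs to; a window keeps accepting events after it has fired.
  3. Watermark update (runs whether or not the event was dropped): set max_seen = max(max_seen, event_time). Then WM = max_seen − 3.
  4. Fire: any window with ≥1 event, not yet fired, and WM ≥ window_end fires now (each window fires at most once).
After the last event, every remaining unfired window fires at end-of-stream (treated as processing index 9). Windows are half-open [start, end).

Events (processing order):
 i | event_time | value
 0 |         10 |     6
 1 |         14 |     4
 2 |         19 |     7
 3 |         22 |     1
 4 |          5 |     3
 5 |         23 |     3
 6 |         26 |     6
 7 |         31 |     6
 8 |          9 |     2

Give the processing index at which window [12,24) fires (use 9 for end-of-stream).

i=0 t=10 v=6: → [0,12); WM=7
i=1 t=14 v=4: → [12,24); WM=11
i=2 t=19 v=7: → [12,24); WM=16; [0,12) fires=6
i=3 t=22 v=1: → [12,24); WM=19
i=4 t=5 v=3: DROP (t<19-1); WM=19
i=5 t=23 v=3: → [12,24); WM=20
i=6 t=26 v=6: → [24,36); WM=23
i=7 t=31 v=6: → [24,36); WM=28; [12,24) fires=7
i=8 t=9 v=2: DROP (t<28-1); WM=28

7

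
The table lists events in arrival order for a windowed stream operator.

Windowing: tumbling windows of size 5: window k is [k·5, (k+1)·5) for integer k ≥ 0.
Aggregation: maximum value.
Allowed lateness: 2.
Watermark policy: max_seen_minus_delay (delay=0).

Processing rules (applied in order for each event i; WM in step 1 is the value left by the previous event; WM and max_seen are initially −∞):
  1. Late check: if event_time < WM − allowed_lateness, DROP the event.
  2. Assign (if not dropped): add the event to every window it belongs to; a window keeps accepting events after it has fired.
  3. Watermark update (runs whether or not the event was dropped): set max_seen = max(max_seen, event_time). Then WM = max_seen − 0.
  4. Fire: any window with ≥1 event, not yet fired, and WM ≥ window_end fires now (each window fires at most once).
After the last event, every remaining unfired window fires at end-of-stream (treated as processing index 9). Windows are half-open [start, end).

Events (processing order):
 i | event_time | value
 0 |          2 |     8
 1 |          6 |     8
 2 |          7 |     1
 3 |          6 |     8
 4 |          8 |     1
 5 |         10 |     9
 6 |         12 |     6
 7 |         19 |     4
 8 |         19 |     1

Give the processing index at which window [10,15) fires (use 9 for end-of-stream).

7

i=0 t=2 v=8: → [0,5); WM=2
i=1 t=6 v=8: → [5,10); WM=6; [0,5) fires=8
i=2 t=7 v=1: → [5,10); WM=7
i=3 t=6 v=8: → [5,10); WM=7
i=4 t=8 v=1: → [5,10); WM=8
i=5 t=10 v=9: → [10,15); WM=10; [5,10) fires=8
i=6 t=12 v=6: → [10,15); WM=12
i=7 t=19 v=4: → [15,20); WM=19; [10,15) fires=9
i=8 t=19 v=1: → [15,20); WM=19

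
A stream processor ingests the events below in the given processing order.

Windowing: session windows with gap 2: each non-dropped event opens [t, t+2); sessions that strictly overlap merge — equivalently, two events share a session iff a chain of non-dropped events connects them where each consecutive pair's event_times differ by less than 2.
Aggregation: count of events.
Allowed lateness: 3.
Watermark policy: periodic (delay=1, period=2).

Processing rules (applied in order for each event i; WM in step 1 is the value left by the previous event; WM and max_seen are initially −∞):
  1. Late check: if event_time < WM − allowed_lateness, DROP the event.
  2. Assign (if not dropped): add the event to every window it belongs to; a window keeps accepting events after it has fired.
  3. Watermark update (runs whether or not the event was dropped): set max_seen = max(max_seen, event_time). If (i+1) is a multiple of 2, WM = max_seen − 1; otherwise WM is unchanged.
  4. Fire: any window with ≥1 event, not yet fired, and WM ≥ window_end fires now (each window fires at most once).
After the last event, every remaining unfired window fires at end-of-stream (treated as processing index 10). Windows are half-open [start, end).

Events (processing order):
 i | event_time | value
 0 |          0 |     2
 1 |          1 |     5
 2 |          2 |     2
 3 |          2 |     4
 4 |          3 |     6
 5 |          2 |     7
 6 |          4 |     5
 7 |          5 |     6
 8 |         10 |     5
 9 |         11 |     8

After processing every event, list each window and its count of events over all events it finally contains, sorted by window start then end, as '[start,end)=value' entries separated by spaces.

i=0 t=0 v=2: → [0,2); WM=−∞
i=1 t=1 v=5: → [0,3); WM=0
i=2 t=2 v=2: → [0,4); WM=0
i=3 t=2 v=4: → [0,4); WM=1
i=4 t=3 v=6: → [0,5); WM=1
i=5 t=2 v=7: → [0,5); WM=2
i=6 t=4 v=5: → [0,6); WM=2
i=7 t=5 v=6: → [0,7); WM=4
i=8 t=10 v=5: → [10,12); WM=4
i=9 t=11 v=8: → [10,13); WM=10

[0,7)=8 [10,13)=2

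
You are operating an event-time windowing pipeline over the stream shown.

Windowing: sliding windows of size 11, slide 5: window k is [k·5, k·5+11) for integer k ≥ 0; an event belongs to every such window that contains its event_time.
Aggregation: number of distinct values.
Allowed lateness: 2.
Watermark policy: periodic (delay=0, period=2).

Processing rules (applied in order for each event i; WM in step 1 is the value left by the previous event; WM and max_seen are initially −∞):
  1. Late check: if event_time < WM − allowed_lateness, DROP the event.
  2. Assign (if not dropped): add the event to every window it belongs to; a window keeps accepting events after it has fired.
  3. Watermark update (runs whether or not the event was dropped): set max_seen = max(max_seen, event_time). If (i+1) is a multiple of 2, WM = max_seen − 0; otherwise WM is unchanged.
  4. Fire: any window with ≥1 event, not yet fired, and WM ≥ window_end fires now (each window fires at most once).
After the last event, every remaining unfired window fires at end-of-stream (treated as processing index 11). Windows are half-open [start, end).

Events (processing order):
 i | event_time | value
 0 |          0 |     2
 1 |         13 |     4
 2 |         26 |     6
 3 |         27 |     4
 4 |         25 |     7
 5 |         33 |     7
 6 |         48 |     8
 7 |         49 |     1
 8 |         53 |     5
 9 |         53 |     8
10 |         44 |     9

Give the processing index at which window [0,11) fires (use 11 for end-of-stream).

i=0 t=0 v=2: → [0,11); WM=−∞
i=1 t=13 v=4: → [10,21),[5,16); WM=13; [0,11) fires=1
i=2 t=26 v=6: → [25,36),[20,31); WM=13
i=3 t=27 v=4: → [25,36),[20,31); WM=27; [5,16) fires=1 [10,21) fires=1
i=4 t=25 v=7: → [25,36),[20,31),[15,26); WM=27; [15,26) fires=1
i=5 t=33 v=7: → [30,41),[25,36); WM=33; [20,31) fires=3
i=6 t=48 v=8: → [45,56),[40,51); WM=33
i=7 t=49 v=1: → [45,56),[40,51); WM=49; [25,36) fires=3 [30,41) fires=1
i=8 t=53 v=5: → [50,61),[45,56); WM=49
i=9 t=53 v=8: → [50,61),[45,56); WM=53; [40,51) fires=2
i=10 t=44 v=9: DROP (t<53-2); WM=53

1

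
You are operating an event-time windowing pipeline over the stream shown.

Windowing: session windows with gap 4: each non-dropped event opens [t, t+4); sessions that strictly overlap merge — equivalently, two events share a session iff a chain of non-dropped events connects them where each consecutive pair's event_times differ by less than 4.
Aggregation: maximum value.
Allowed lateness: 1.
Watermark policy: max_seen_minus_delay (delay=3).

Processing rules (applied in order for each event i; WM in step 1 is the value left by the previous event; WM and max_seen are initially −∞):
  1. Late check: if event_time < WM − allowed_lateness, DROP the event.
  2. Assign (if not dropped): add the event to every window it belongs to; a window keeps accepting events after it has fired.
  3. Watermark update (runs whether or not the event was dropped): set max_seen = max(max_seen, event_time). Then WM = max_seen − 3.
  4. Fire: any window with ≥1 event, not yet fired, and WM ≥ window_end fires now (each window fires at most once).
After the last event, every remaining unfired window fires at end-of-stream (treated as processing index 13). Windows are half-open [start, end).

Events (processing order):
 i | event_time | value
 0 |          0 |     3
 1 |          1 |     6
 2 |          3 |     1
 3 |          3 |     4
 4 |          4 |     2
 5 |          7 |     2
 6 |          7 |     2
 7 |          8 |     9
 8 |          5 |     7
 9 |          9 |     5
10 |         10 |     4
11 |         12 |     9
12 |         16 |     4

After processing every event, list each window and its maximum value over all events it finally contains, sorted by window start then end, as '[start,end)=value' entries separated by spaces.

i=0 t=0 v=3: → [0,4); WM=-3
i=1 t=1 v=6: → [0,5); WM=-2
i=2 t=3 v=1: → [0,7); WM=0
i=3 t=3 v=4: → [0,7); WM=0
i=4 t=4 v=2: → [0,8); WM=1
i=5 t=7 v=2: → [0,11); WM=4
i=6 t=7 v=2: → [0,11); WM=4
i=7 t=8 v=9: → [0,12); WM=5
i=8 t=5 v=7: → [0,12); WM=5
i=9 t=9 v=5: → [0,13); WM=6
i=10 t=10 v=4: → [0,14); WM=7
i=11 t=12 v=9: → [0,16); WM=9
i=12 t=16 v=4: → [16,20); WM=13

[0,16)=9 [16,20)=4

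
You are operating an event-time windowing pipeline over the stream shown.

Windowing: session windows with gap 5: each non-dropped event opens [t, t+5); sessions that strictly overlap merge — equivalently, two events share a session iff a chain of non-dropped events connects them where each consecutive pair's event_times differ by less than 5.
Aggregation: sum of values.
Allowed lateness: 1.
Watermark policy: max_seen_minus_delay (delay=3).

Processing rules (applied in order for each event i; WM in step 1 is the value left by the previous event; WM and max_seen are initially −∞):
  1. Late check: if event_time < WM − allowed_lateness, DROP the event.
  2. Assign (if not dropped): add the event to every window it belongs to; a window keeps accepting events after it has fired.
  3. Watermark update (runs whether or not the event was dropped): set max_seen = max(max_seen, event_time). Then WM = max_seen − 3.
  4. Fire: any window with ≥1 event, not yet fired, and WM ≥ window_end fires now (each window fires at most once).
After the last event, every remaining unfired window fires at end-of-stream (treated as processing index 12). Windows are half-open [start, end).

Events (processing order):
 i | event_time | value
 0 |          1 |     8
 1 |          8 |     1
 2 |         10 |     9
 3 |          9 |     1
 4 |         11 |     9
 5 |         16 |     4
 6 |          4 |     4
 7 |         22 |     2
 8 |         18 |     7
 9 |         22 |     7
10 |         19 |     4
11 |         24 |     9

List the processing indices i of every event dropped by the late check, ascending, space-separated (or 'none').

i=0 t=1 v=8: → [1,6); WM=-2
i=1 t=8 v=1: → [8,13); WM=5
i=2 t=10 v=9: → [8,15); WM=7
i=3 t=9 v=1: → [8,15); WM=7
i=4 t=11 v=9: → [8,16); WM=8
i=5 t=16 v=4: → [16,21); WM=13
i=6 t=4 v=4: DROP (t<13-1); WM=13
i=7 t=22 v=2: → [22,27); WM=19
i=8 t=18 v=7: → [16,27); WM=19
i=9 t=22 v=7: → [16,27); WM=19
i=10 t=19 v=4: → [16,27); WM=19
i=11 t=24 v=9: → [16,29); WM=21

6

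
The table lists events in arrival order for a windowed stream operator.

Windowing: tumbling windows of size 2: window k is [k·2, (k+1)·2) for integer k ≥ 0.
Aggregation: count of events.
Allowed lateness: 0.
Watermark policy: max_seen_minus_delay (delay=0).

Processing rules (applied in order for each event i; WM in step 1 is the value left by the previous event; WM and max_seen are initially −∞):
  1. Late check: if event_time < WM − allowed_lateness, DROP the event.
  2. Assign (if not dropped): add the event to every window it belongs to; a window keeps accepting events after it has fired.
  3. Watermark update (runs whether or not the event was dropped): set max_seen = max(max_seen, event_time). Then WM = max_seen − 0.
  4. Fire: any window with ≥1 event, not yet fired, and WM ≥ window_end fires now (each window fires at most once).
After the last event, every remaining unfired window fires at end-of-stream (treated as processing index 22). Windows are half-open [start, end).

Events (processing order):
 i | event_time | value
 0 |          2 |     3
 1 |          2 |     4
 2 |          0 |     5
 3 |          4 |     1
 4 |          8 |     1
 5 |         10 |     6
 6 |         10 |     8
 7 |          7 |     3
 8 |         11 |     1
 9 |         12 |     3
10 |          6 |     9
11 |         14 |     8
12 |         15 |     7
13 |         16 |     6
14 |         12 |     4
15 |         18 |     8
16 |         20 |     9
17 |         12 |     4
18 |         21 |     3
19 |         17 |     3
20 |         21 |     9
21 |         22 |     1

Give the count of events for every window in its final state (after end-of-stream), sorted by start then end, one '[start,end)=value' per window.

[2,4)=2 [4,6)=1 [8,10)=1 [10,12)=3 [12,14)=1 [14,16)=2 [16,18)=1 [18,20)=1 [20,22)=3 [22,24)=1

i=0 t=2 v=3: → [2,4); WM=2
i=1 t=2 v=4: → [2,4); WM=2
i=2 t=0 v=5: DROP (t<2-0); WM=2
i=3 t=4 v=1: → [4,6); WM=4; [2,4) fires=2
i=4 t=8 v=1: → [8,10); WM=8; [4,6) fires=1
i=5 t=10 v=6: → [10,12); WM=10; [8,10) fires=1
i=6 t=10 v=8: → [10,12); WM=10
i=7 t=7 v=3: DROP (t<10-0); WM=10
i=8 t=11 v=1: → [10,12); WM=11
i=9 t=12 v=3: → [12,14); WM=12; [10,12) fires=3
i=10 t=6 v=9: DROP (t<12-0); WM=12
i=11 t=14 v=8: → [14,16); WM=14; [12,14) fires=1
i=12 t=15 v=7: → [14,16); WM=15
i=13 t=16 v=6: → [16,18); WM=16; [14,16) fires=2
i=14 t=12 v=4: DROP (t<16-0); WM=16
i=15 t=18 v=8: → [18,20); WM=18; [16,18) fires=1
i=16 t=20 v=9: → [20,22); WM=20; [18,20) fires=1
i=17 t=12 v=4: DROP (t<20-0); WM=20
i=18 t=21 v=3: → [20,22); WM=21
i=19 t=17 v=3: DROP (t<21-0); WM=21
i=20 t=21 v=9: → [20,22); WM=21
i=21 t=22 v=1: → [22,24); WM=22; [20,22) fires=3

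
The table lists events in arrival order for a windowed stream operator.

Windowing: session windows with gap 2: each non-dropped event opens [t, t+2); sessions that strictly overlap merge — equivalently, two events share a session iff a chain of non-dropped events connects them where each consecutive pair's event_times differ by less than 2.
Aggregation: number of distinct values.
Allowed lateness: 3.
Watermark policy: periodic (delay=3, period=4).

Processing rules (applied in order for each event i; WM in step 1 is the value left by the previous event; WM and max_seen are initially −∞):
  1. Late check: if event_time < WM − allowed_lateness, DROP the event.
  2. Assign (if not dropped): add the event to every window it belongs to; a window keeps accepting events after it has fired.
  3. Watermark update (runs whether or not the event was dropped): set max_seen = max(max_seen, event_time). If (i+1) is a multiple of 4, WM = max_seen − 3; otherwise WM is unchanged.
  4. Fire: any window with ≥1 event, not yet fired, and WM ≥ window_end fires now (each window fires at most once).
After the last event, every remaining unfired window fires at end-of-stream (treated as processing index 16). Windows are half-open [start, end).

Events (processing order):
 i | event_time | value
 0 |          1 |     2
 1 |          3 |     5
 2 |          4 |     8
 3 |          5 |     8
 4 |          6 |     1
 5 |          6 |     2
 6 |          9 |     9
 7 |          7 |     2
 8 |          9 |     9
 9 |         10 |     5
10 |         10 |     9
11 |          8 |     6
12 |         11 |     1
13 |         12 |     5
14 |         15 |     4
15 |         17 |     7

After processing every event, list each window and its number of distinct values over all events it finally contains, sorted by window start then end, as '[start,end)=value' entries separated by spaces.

[1,3)=1 [3,14)=6 [15,17)=1 [17,19)=1

i=0 t=1 v=2: → [1,3); WM=−∞
i=1 t=3 v=5: → [3,5); WM=−∞
i=2 t=4 v=8: → [3,6); WM=−∞
i=3 t=5 v=8: → [3,7); WM=2
i=4 t=6 v=1: → [3,8); WM=2
i=5 t=6 v=2: → [3,8); WM=2
i=6 t=9 v=9: → [9,11); WM=2
i=7 t=7 v=2: → [3,9); WM=6
i=8 t=9 v=9: → [9,11); WM=6
i=9 t=10 v=5: → [9,12); WM=6
i=10 t=10 v=9: → [9,12); WM=6
i=11 t=8 v=6: → [3,12); WM=7
i=12 t=11 v=1: → [3,13); WM=7
i=13 t=12 v=5: → [3,14); WM=7
i=14 t=15 v=4: → [15,17); WM=7
i=15 t=17 v=7: → [17,19); WM=14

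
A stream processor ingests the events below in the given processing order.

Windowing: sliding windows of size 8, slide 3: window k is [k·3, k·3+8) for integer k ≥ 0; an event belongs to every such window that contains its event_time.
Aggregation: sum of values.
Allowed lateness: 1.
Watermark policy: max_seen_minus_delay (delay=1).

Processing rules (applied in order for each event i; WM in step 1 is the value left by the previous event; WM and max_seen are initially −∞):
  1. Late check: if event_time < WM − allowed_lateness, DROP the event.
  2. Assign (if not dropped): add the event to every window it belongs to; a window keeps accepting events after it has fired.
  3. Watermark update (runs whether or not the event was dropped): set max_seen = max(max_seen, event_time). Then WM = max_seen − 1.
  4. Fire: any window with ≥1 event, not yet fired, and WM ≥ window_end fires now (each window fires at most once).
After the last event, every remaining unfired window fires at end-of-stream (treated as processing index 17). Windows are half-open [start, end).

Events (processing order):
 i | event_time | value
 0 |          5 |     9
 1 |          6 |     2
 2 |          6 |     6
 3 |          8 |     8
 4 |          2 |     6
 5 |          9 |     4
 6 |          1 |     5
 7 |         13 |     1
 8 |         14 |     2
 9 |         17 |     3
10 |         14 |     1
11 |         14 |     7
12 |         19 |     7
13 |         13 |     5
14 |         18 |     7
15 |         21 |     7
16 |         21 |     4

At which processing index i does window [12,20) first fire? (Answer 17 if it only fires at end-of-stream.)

i=0 t=5 v=9: → [3,11),[0,8); WM=4
i=1 t=6 v=2: → [6,14),[3,11),[0,8); WM=5
i=2 t=6 v=6: → [6,14),[3,11),[0,8); WM=5
i=3 t=8 v=8: → [6,14),[3,11); WM=7
i=4 t=2 v=6: DROP (t<7-1); WM=7
i=5 t=9 v=4: → [9,17),[6,14),[3,11); WM=8; [0,8) fires=17
i=6 t=1 v=5: DROP (t<8-1); WM=8
i=7 t=13 v=1: → [12,20),[9,17),[6,14); WM=12; [3,11) fires=29
i=8 t=14 v=2: → [12,20),[9,17); WM=13
i=9 t=17 v=3: → [15,23),[12,20); WM=16; [6,14) fires=21
i=10 t=14 v=1: DROP (t<16-1); WM=16
i=11 t=14 v=7: DROP (t<16-1); WM=16
i=12 t=19 v=7: → [18,26),[15,23),[12,20); WM=18; [9,17) fires=7
i=13 t=13 v=5: DROP (t<18-1); WM=18
i=14 t=18 v=7: → [18,26),[15,23),[12,20); WM=18
i=15 t=21 v=7: → [21,29),[18,26),[15,23); WM=20; [12,20) fires=20
i=16 t=21 v=4: → [21,29),[18,26),[15,23); WM=20

15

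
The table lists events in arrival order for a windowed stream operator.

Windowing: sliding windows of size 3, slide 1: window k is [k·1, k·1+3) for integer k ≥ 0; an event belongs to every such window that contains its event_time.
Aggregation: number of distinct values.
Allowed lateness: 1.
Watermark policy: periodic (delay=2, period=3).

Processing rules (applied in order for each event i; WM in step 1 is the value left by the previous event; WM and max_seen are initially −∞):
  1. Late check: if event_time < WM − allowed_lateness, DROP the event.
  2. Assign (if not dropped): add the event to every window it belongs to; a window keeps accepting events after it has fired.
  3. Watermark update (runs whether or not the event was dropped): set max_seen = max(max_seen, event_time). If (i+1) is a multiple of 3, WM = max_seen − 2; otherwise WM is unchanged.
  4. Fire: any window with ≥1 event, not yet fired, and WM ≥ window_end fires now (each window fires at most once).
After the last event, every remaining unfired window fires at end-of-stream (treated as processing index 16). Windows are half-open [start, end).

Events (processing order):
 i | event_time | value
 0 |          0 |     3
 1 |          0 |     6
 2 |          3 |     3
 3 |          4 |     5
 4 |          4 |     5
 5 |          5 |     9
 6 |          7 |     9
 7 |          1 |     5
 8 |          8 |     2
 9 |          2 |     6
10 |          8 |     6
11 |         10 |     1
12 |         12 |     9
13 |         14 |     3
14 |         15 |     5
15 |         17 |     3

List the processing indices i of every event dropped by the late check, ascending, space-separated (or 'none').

7 9

i=0 t=0 v=3: → [0,3); WM=−∞
i=1 t=0 v=6: → [0,3); WM=−∞
i=2 t=3 v=3: → [3,6),[2,5),[1,4); WM=1
i=3 t=4 v=5: → [4,7),[3,6),[2,5); WM=1
i=4 t=4 v=5: → [4,7),[3,6),[2,5); WM=1
i=5 t=5 v=9: → [5,8),[4,7),[3,6); WM=3; [0,3) fires=2
i=6 t=7 v=9: → [7,10),[6,9),[5,8); WM=3
i=7 t=1 v=5: DROP (t<3-1); WM=3
i=8 t=8 v=2: → [8,11),[7,10),[6,9); WM=6; [1,4) fires=1 [2,5) fires=2 [3,6) fires=3
i=9 t=2 v=6: DROP (t<6-1); WM=6
i=10 t=8 v=6: → [8,11),[7,10),[6,9); WM=6
i=11 t=10 v=1: → [10,13),[9,12),[8,11); WM=8; [4,7) fires=2 [5,8) fires=1
i=12 t=12 v=9: → [12,15),[11,14),[10,13); WM=8
i=13 t=14 v=3: → [14,17),[13,16),[12,15); WM=8
i=14 t=15 v=5: → [15,18),[14,17),[13,16); WM=13; [6,9) fires=3 [7,10) fires=3 [8,11) fires=3 [9,12) fires=1 [10,13) fires=2
i=15 t=17 v=3: → [17,20),[16,19),[15,18); WM=13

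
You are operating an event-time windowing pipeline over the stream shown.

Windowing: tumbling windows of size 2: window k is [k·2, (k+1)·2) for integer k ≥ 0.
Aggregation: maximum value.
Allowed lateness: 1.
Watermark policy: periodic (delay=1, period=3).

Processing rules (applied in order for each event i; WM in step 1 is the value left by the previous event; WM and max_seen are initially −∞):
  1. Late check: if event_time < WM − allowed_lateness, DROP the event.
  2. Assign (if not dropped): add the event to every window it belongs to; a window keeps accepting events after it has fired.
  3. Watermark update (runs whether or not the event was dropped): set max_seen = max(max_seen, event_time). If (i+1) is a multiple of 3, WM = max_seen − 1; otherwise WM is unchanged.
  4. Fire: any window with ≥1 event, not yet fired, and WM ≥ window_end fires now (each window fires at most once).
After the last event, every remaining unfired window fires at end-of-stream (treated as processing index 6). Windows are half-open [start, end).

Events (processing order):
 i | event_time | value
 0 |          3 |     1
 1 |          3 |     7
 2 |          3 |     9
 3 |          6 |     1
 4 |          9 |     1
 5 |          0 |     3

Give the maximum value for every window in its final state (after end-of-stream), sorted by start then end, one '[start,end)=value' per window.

i=0 t=3 v=1: → [2,4); WM=−∞
i=1 t=3 v=7: → [2,4); WM=−∞
i=2 t=3 v=9: → [2,4); WM=2
i=3 t=6 v=1: → [6,8); WM=2
i=4 t=9 v=1: → [8,10); WM=2
i=5 t=0 v=3: DROP (t<2-1); WM=8; [2,4) fires=9 [6,8) fires=1

[2,4)=9 [6,8)=1 [8,10)=1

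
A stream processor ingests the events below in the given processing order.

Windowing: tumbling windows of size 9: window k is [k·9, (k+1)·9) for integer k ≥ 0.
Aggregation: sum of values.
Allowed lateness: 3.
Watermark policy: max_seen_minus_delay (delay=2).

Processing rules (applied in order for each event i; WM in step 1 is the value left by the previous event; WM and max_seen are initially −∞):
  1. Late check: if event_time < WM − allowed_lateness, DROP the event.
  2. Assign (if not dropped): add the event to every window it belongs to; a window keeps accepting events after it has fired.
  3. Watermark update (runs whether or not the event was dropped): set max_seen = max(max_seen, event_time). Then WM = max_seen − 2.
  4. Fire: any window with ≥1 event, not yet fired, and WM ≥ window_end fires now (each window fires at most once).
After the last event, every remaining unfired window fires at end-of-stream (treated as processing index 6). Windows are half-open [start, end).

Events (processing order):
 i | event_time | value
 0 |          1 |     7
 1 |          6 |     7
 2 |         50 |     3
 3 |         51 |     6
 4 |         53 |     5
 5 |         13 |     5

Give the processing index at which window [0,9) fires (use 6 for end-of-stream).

2

i=0 t=1 v=7: → [0,9); WM=-1
i=1 t=6 v=7: → [0,9); WM=4
i=2 t=50 v=3: → [45,54); WM=48; [0,9) fires=14
i=3 t=51 v=6: → [45,54); WM=49
i=4 t=53 v=5: → [45,54); WM=51
i=5 t=13 v=5: DROP (t<51-3); WM=51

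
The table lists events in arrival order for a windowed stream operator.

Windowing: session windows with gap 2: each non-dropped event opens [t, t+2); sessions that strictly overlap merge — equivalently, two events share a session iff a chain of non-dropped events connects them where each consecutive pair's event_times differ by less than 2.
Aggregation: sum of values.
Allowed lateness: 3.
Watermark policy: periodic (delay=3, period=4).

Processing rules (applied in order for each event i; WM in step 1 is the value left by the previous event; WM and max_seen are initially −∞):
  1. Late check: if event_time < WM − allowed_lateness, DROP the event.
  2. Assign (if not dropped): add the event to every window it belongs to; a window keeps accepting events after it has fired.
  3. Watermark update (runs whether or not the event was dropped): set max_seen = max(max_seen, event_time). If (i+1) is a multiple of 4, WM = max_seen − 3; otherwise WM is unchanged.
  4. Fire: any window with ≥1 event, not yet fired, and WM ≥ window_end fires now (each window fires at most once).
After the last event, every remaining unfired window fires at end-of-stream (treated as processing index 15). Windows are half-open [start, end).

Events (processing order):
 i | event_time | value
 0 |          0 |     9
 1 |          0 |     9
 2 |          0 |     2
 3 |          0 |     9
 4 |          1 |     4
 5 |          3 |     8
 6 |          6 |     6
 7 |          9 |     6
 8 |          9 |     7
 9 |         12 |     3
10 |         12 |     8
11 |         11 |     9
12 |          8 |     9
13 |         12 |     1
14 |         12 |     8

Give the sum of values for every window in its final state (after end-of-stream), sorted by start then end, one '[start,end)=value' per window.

[0,3)=33 [3,5)=8 [6,8)=6 [8,11)=22 [11,14)=29

i=0 t=0 v=9: → [0,2); WM=−∞
i=1 t=0 v=9: → [0,2); WM=−∞
i=2 t=0 v=2: → [0,2); WM=−∞
i=3 t=0 v=9: → [0,2); WM=-3
i=4 t=1 v=4: → [0,3); WM=-3
i=5 t=3 v=8: → [3,5); WM=-3
i=6 t=6 v=6: → [6,8); WM=-3
i=7 t=9 v=6: → [9,11); WM=6
i=8 t=9 v=7: → [9,11); WM=6
i=9 t=12 v=3: → [12,14); WM=6
i=10 t=12 v=8: → [12,14); WM=6
i=11 t=11 v=9: → [11,14); WM=9
i=12 t=8 v=9: → [8,11); WM=9
i=13 t=12 v=1: → [11,14); WM=9
i=14 t=12 v=8: → [11,14); WM=9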